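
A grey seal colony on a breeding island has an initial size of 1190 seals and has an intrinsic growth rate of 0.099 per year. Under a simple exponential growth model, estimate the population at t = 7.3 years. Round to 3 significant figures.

N(t) = N₀·e^(rt) = 1190 × e^(0.099×7.3) = 1190 × e^0.7227.
e^0.7227 ≈ 2.06, so N ≈ 1190 × 2.06 = 2451.39.

2450 seals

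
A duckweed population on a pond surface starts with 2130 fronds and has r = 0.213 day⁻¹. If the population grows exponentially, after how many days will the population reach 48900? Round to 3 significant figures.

14.7 days

Set N₀·e^(rt) = 48900: e^(0.213·t) = 48900/2130 = 22.958.
0.213·t = ln(22.958) = 3.1337, so t = 3.1337/0.213 = 14.712.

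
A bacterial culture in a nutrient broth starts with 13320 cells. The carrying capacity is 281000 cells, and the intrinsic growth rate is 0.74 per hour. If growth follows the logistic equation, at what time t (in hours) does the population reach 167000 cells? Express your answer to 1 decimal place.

4.6 hours

A = (K − N₀)/N₀ = (281000 − 13320)/13320 = 20.096.
Solve 281000/(1 + 20.096·e^(−0.74t)) = 167000: 1 + 20.096·e^(−0.74t) = 1.6826, so e^(−0.74t) = 0.0339685.
−0.74·t = ln(0.0339685) = -3.3823, so t = 3.3823/0.74 = 4.5707.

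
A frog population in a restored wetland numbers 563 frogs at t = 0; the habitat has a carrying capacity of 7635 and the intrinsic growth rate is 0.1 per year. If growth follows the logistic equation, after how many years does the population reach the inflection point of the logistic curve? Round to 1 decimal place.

Logistic growth is fastest at N = K/2 = 3817.5.
A = (K − N₀)/N₀ = 12.561. Set K/(1 + A·e^(−rt)) = K/2 → A·e^(−rt) = 1.
e^(−0.1t) = 1/12.561 = 0.0796097, so t = ln(12.561)/0.1 = 2.5306/0.1 = 25.306.

25.3 years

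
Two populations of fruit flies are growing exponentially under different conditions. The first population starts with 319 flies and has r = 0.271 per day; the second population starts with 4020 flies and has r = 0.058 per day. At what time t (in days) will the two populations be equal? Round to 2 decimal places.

Set 319·e^(0.271t) = 4020·e^(0.058t).
e^((0.271 − 0.058)t) = 4020/319 → e^(0.213·t) = 12.602.
0.213·t = ln(12.602) = 2.5338, so t = 2.5338/0.213 = 11.896.

11.90 days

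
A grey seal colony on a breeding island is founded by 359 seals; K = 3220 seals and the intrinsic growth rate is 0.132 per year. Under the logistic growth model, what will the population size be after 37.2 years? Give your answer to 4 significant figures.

3041 seals

A = (K − N₀)/N₀ = (3220 − 359)/359 = 7.9694.
N(t) = K/(1 + A·e^(−rt)) = 3220/(1 + 7.9694×e^(−0.132×37.2)).
e^(−4.91) = 0.0073695; denominator = 1 + 7.9694×0.0073695 = 1.0587.
N = 3220/1.0587 = 3041.38.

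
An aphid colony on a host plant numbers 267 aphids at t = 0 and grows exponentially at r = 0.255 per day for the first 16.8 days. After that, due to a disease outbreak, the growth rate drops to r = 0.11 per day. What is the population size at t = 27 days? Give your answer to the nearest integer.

Phase 1: N(16.8) = 267·e^(0.255×16.8) = 267·e^4.284 = 19365.5.
Phase 2 runs for 27 − 16.8 = 10.2 days at r = 0.11.
N(27) = 19365.5·e^(0.11×10.2) = 19365.5·e^1.122 = 59471.3.

59471 aphids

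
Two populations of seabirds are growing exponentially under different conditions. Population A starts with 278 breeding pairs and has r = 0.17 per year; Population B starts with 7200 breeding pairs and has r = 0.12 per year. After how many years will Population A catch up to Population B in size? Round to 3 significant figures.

Set 278·e^(0.17t) = 7200·e^(0.12t).
e^((0.17 − 0.12)t) = 7200/278 → e^(0.05·t) = 25.899.
0.05·t = ln(25.899) = 3.2542, so t = 3.2542/0.05 = 65.084.

65.1 years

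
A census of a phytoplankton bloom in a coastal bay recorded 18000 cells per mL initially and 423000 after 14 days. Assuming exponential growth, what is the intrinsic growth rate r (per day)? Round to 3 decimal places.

0.226 per day

From N(t) = N₀·e^(rt): e^(r·14) = 423000/18000 = 23.5.
r·14 = ln(23.5) = 3.157, so r = 3.157/14 = 0.2255.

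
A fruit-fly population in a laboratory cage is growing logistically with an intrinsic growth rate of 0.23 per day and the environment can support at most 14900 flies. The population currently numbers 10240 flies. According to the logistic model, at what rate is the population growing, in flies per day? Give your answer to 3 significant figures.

737 flies per day

dN/dt = rN(1 − N/K) = 0.23 × 10240 × (1 − 10240/14900).
1 − 10240/14900 = 0.31275; dN/dt = 0.23 × 10240 × 0.31275 = 736.59.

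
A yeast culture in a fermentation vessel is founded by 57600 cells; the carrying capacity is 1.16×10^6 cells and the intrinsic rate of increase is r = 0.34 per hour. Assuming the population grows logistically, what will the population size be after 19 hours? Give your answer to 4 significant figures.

A = (K − N₀)/N₀ = (1.16×10^6 − 57600)/57600 = 19.139.
N(t) = K/(1 + A·e^(−rt)) = 1.16×10^6/(1 + 19.139×e^(−0.34×19)).
e^(−6.46) = 0.0015648; denominator = 1 + 19.139×0.0015648 = 1.0299.
N = 1.16×10^6/1.0299 = 1.12627×10^6.

1126000 cells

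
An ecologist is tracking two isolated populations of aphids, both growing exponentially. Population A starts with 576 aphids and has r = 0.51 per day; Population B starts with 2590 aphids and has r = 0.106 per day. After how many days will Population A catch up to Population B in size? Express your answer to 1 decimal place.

3.7 days

Set 576·e^(0.51t) = 2590·e^(0.106t).
e^((0.51 − 0.106)t) = 2590/576 → e^(0.404·t) = 4.4965.
0.404·t = ln(4.4965) = 1.5033, so t = 1.5033/0.404 = 3.7211.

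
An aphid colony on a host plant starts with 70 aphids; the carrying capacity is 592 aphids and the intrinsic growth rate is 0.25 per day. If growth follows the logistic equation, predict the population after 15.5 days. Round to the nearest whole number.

513 aphids

A = (K − N₀)/N₀ = (592 − 70)/70 = 7.4571.
N(t) = K/(1 + A·e^(−rt)) = 592/(1 + 7.4571×e^(−0.25×15.5)).
e^(−3.875) = 0.020754; denominator = 1 + 7.4571×0.020754 = 1.1548.
N = 592/1.1548 = 512.657.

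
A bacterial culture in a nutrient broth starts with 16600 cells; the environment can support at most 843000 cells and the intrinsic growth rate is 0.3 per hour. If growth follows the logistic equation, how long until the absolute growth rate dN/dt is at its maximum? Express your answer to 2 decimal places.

13.03 hours

Logistic growth is fastest at N = K/2 = 421500.
A = (K − N₀)/N₀ = 49.783. Set K/(1 + A·e^(−rt)) = K/2 → A·e^(−rt) = 1.
e^(−0.3t) = 1/49.783 = 0.0200871, so t = ln(49.783)/0.3 = 3.9077/0.3 = 13.026.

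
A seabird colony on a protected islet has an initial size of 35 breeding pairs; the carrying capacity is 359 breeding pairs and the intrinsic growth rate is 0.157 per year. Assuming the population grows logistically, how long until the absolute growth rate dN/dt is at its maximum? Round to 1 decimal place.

Logistic growth is fastest at N = K/2 = 179.5.
A = (K − N₀)/N₀ = 9.2571. Set K/(1 + A·e^(−rt)) = K/2 → A·e^(−rt) = 1.
e^(−0.157t) = 1/9.2571 = 0.108025, so t = ln(9.2571)/0.157 = 2.2254/0.157 = 14.174.

14.2 years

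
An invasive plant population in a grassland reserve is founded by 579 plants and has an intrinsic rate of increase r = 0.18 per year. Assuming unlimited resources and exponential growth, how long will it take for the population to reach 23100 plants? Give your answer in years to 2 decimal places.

20.48 years

Set N₀·e^(rt) = 23100: e^(0.18·t) = 23100/579 = 39.896.
0.18·t = ln(39.896) = 3.6863, so t = 3.6863/0.18 = 20.479.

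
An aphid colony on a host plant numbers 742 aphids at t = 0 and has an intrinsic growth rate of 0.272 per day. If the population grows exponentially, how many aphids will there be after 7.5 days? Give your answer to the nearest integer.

N(t) = N₀·e^(rt) = 742 × e^(0.272×7.5) = 742 × e^2.04.
e^2.04 ≈ 7.6906, so N ≈ 742 × 7.6906 = 5706.43.

5706 aphids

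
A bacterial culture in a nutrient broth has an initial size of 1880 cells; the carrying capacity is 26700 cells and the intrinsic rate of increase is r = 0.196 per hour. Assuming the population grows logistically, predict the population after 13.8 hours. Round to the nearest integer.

14179 cells

A = (K − N₀)/N₀ = (26700 − 1880)/1880 = 13.202.
N(t) = K/(1 + A·e^(−rt)) = 26700/(1 + 13.202×e^(−0.196×13.8)).
e^(−2.705) = 0.066884; denominator = 1 + 13.202×0.066884 = 1.883.
N = 26700/1.883 = 14179.4.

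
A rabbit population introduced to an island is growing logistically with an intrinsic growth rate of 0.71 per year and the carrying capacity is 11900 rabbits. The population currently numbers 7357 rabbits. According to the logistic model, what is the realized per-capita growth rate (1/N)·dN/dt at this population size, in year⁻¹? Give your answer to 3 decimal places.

(1/N)·dN/dt = r(1 − N/K) = 0.71 × (1 − 7357/11900).
= 0.71 × 0.38176 = 0.27105.

0.271 per year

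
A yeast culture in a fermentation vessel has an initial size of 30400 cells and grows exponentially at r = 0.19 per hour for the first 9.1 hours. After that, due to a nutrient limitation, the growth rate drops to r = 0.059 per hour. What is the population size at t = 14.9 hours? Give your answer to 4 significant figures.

241200 cells

Phase 1: N(9.1) = 30400·e^(0.19×9.1) = 30400·e^1.729 = 171304.
Phase 2 runs for 14.9 − 9.1 = 5.8 hours at r = 0.059.
N(14.9) = 171304·e^(0.059×5.8) = 171304·e^0.3422 = 241204.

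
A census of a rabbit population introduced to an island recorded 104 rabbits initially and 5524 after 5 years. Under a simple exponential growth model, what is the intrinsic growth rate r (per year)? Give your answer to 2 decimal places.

0.79 per year

From N(t) = N₀·e^(rt): e^(r·5) = 5524/104 = 53.115.
r·5 = ln(53.115) = 3.9725, so r = 3.9725/5 = 0.79449.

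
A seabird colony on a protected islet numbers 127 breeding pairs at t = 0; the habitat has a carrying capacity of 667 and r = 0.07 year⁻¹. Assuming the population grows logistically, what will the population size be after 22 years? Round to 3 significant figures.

A = (K − N₀)/N₀ = (667 − 127)/127 = 4.252.
N(t) = K/(1 + A·e^(−rt)) = 667/(1 + 4.252×e^(−0.07×22)).
e^(−1.54) = 0.21438; denominator = 1 + 4.252×0.21438 = 1.9115.
N = 667/1.9115 = 348.933.

349 breeding pairs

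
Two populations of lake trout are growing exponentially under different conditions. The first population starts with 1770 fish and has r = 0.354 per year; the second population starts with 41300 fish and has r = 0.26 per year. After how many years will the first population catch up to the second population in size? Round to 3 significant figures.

Set 1770·e^(0.354t) = 41300·e^(0.26t).
e^((0.354 − 0.26)t) = 41300/1770 → e^(0.094·t) = 23.333.
0.094·t = ln(23.333) = 3.1499, so t = 3.1499/0.094 = 33.509.

33.5 years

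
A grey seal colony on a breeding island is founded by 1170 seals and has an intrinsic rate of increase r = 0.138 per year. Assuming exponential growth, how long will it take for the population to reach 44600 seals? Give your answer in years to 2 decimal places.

26.38 years

Set N₀·e^(rt) = 44600: e^(0.138·t) = 44600/1170 = 38.12.
0.138·t = ln(38.12) = 3.6407, so t = 3.6407/0.138 = 26.382.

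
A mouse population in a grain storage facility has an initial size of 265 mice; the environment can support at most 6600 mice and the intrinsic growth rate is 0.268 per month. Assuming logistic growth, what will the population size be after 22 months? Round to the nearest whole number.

6193 mice

A = (K − N₀)/N₀ = (6600 − 265)/265 = 23.906.
N(t) = K/(1 + A·e^(−rt)) = 6600/(1 + 23.906×e^(−0.268×22)).
e^(−5.896) = 0.0027504; denominator = 1 + 23.906×0.0027504 = 1.0658.
N = 6600/1.0658 = 6192.82.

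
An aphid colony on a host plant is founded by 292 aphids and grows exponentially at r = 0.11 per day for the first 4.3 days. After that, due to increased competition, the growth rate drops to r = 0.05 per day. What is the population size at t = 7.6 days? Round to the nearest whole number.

553 aphids

Phase 1: N(4.3) = 292·e^(0.11×4.3) = 292·e^0.473 = 468.602.
Phase 2 runs for 7.6 − 4.3 = 3.3 days at r = 0.05.
N(7.6) = 468.602·e^(0.05×3.3) = 468.602·e^0.165 = 552.666.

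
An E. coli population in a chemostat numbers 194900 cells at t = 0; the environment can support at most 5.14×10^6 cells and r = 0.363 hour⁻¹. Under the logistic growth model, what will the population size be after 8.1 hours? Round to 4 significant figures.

2196000 cells

A = (K − N₀)/N₀ = (5.14×10^6 − 194900)/194900 = 25.372.
N(t) = K/(1 + A·e^(−rt)) = 5.14×10^6/(1 + 25.372×e^(−0.363×8.1)).
e^(−2.94) = 0.05285; denominator = 1 + 25.372×0.05285 = 2.3409.
N = 5.14×10^6/2.3409 = 2.195705×10^6.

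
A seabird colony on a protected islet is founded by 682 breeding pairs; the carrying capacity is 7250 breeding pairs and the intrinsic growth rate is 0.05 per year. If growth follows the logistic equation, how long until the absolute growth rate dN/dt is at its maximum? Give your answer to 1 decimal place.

Logistic growth is fastest at N = K/2 = 3625.
A = (K − N₀)/N₀ = 9.6305. Set K/(1 + A·e^(−rt)) = K/2 → A·e^(−rt) = 1.
e^(−0.05t) = 1/9.6305 = 0.103837, so t = ln(9.6305)/0.05 = 2.2649/0.05 = 45.299.

45.3 years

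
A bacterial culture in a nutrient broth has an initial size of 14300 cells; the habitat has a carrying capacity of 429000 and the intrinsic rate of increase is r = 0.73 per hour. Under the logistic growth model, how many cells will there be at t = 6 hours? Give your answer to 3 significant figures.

A = (K − N₀)/N₀ = (429000 − 14300)/14300 = 29.
N(t) = K/(1 + A·e^(−rt)) = 429000/(1 + 29×e^(−0.73×6)).
e^(−4.38) = 0.012525; denominator = 1 + 29×0.012525 = 1.3632.
N = 429000/1.3632 = 314693.

315000 cells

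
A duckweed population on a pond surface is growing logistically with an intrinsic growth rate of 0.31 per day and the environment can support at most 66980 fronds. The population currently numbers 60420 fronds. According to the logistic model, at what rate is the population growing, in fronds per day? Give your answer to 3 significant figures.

1830 fronds per day

dN/dt = rN(1 − N/K) = 0.31 × 60420 × (1 − 60420/66980).
1 − 60420/66980 = 0.09794; dN/dt = 0.31 × 60420 × 0.09794 = 1834.4.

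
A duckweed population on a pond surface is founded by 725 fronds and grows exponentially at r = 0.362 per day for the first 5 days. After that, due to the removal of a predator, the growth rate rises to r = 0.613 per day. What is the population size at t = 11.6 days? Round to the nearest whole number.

Phase 1: N(5) = 725·e^(0.362×5) = 725·e^1.81 = 4430.07.
Phase 2 runs for 11.6 − 5 = 6.6 days at r = 0.613.
N(11.6) = 4430.07·e^(0.613×6.6) = 4430.07·e^4.046 = 253209.

253209 fronds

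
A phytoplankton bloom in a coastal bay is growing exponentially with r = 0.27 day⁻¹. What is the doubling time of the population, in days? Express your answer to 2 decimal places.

Doubling time t_d = ln(2)/r = 0.6931/0.27 = 2.5672.

2.57 days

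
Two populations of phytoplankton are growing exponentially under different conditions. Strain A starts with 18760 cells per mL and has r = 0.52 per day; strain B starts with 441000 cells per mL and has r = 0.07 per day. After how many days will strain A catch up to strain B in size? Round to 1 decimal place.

Set 18760·e^(0.52t) = 441000·e^(0.07t).
e^((0.52 − 0.07)t) = 441000/18760 → e^(0.45·t) = 23.507.
0.45·t = ln(23.507) = 3.1573, so t = 3.1573/0.45 = 7.0163.

7.0 days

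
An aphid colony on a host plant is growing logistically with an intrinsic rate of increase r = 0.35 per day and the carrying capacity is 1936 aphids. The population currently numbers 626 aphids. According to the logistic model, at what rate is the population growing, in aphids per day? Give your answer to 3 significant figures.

148 aphids per day

dN/dt = rN(1 − N/K) = 0.35 × 626 × (1 − 626/1936).
1 − 626/1936 = 0.67665; dN/dt = 0.35 × 626 × 0.67665 = 148.25.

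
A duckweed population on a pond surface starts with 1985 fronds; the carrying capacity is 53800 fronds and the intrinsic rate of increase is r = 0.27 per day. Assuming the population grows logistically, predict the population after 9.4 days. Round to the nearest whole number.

A = (K − N₀)/N₀ = (53800 − 1985)/1985 = 26.103.
N(t) = K/(1 + A·e^(−rt)) = 53800/(1 + 26.103×e^(−0.27×9.4)).
e^(−2.538) = 0.079024; denominator = 1 + 26.103×0.079024 = 3.0628.
N = 53800/3.0628 = 17565.7.

17566 fronds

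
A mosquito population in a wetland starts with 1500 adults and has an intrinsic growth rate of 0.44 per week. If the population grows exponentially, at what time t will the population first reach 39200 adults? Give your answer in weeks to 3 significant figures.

Set N₀·e^(rt) = 39200: e^(0.44·t) = 39200/1500 = 26.133.
0.44·t = ln(26.133) = 3.2632, so t = 3.2632/0.44 = 7.4164.

7.42 weeks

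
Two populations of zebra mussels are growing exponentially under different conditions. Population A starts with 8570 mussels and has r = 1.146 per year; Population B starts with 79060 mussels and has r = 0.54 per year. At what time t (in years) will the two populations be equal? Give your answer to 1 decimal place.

Set 8570·e^(1.146t) = 79060·e^(0.54t).
e^((1.146 − 0.54)t) = 79060/8570 → e^(0.606·t) = 9.2252.
0.606·t = ln(9.2252) = 2.2219, so t = 2.2219/0.606 = 3.6666.

3.7 years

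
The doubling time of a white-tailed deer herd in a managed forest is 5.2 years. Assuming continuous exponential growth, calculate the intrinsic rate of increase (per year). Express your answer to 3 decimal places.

0.133 per year

r = ln(2)/t_d = 0.6931/5.2 = 0.1333.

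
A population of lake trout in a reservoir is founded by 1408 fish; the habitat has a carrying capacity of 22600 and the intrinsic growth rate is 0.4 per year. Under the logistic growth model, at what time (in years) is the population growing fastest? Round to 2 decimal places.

6.78 years

Logistic growth is fastest at N = K/2 = 11300.
A = (K − N₀)/N₀ = 15.051. Set K/(1 + A·e^(−rt)) = K/2 → A·e^(−rt) = 1.
e^(−0.4t) = 1/15.051 = 0.0664402, so t = ln(15.051)/0.4 = 2.7115/0.4 = 6.7786.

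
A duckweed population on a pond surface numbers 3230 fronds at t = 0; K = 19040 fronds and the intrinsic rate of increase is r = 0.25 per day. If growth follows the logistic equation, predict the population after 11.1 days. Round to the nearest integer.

A = (K − N₀)/N₀ = (19040 − 3230)/3230 = 4.8947.
N(t) = K/(1 + A·e^(−rt)) = 19040/(1 + 4.8947×e^(−0.25×11.1)).
e^(−2.775) = 0.062349; denominator = 1 + 4.8947×0.062349 = 1.3052.
N = 19040/1.3052 = 14588.

14588 fronds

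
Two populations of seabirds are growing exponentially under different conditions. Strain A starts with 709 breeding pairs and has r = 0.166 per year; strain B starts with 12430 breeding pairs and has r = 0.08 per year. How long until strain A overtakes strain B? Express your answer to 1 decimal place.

33.3 years

Set 709·e^(0.166t) = 12430·e^(0.08t).
e^((0.166 − 0.08)t) = 12430/709 → e^(0.086·t) = 17.532.
0.086·t = ln(17.532) = 2.864, so t = 2.864/0.086 = 33.302.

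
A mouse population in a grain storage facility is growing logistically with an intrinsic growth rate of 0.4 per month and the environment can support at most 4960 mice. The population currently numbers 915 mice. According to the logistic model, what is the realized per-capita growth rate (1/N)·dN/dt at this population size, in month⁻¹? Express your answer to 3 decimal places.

(1/N)·dN/dt = r(1 − N/K) = 0.4 × (1 − 915/4960).
= 0.4 × 0.81552 = 0.32621.

0.326 per month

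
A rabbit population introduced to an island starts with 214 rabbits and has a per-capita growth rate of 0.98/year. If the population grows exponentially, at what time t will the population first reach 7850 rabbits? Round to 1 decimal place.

3.7 years

Set N₀·e^(rt) = 7850: e^(0.98·t) = 7850/214 = 36.682.
0.98·t = ln(36.682) = 3.6023, so t = 3.6023/0.98 = 3.6758.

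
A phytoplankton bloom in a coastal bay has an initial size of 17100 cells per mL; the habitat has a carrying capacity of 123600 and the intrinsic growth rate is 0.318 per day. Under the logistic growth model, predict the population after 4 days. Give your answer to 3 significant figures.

A = (K − N₀)/N₀ = (123600 − 17100)/17100 = 6.2281.
N(t) = K/(1 + A·e^(−rt)) = 123600/(1 + 6.2281×e^(−0.318×4)).
e^(−1.272) = 0.28027; denominator = 1 + 6.2281×0.28027 = 2.7455.
N = 123600/2.7455 = 45018.4.

45000 cells per mL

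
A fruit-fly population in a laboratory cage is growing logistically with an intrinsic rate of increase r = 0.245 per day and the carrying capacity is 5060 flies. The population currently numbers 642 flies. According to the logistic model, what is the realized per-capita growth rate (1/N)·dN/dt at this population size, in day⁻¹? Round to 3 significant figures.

(1/N)·dN/dt = r(1 − N/K) = 0.245 × (1 − 642/5060).
= 0.245 × 0.87312 = 0.21392.

0.214 per day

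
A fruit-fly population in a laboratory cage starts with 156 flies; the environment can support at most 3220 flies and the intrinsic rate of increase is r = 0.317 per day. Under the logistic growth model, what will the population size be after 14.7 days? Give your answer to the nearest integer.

2715 flies

A = (K − N₀)/N₀ = (3220 − 156)/156 = 19.641.
N(t) = K/(1 + A·e^(−rt)) = 3220/(1 + 19.641×e^(−0.317×14.7)).
e^(−4.66) = 0.0094674; denominator = 1 + 19.641×0.0094674 = 1.1859.
N = 3220/1.1859 = 2715.12.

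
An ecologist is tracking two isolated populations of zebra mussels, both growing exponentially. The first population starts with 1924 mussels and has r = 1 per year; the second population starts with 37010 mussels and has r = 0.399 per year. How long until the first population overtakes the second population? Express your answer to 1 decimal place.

Set 1924·e^(1t) = 37010·e^(0.399t).
e^((1 − 0.399)t) = 37010/1924 → e^(0.601·t) = 19.236.
0.601·t = ln(19.236) = 2.9568, so t = 2.9568/0.601 = 4.9198.

4.9 years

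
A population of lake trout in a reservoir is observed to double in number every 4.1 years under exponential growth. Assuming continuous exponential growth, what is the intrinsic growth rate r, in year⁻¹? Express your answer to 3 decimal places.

r = ln(2)/t_d = 0.6931/4.1 = 0.16906.

0.169 per year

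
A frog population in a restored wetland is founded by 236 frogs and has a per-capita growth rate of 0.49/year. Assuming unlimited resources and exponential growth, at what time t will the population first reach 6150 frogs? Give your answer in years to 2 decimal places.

6.65 years

Set N₀·e^(rt) = 6150: e^(0.49·t) = 6150/236 = 26.059.
0.49·t = ln(26.059) = 3.2604, so t = 3.2604/0.49 = 6.6538.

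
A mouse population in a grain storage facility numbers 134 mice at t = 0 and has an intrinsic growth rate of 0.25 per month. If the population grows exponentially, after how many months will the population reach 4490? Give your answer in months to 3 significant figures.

Set N₀·e^(rt) = 4490: e^(0.25·t) = 4490/134 = 33.507.
0.25·t = ln(33.507) = 3.5118, so t = 3.5118/0.25 = 14.047.

14.0 months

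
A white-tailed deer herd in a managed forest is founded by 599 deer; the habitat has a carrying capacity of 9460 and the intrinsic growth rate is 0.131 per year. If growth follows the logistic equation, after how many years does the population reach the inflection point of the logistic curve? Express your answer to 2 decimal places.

20.57 years

Logistic growth is fastest at N = K/2 = 4730.
A = (K − N₀)/N₀ = 14.793. Set K/(1 + A·e^(−rt)) = K/2 → A·e^(−rt) = 1.
e^(−0.131t) = 1/14.793 = 0.0675996, so t = ln(14.793)/0.131 = 2.6942/0.131 = 20.566.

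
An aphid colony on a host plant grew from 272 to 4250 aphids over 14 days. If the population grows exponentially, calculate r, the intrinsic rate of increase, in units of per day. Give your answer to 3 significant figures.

From N(t) = N₀·e^(rt): e^(r·14) = 4250/272 = 15.625.
r·14 = ln(15.625) = 2.7489, so r = 2.7489/14 = 0.19635.

0.196 per day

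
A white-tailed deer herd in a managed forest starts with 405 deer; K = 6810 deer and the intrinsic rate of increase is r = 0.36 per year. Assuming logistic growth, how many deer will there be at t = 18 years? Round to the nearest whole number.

A = (K − N₀)/N₀ = (6810 − 405)/405 = 15.815.
N(t) = K/(1 + A·e^(−rt)) = 6810/(1 + 15.815×e^(−0.36×18)).
e^(−6.48) = 0.0015338; denominator = 1 + 15.815×0.0015338 = 1.0243.
N = 6810/1.0243 = 6648.72.

6649 deer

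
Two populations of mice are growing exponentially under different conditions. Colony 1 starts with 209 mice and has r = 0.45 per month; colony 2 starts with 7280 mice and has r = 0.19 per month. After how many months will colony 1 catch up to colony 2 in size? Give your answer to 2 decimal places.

Set 209·e^(0.45t) = 7280·e^(0.19t).
e^((0.45 − 0.19)t) = 7280/209 → e^(0.26·t) = 34.833.
0.26·t = ln(34.833) = 3.5506, so t = 3.5506/0.26 = 13.656.

13.66 months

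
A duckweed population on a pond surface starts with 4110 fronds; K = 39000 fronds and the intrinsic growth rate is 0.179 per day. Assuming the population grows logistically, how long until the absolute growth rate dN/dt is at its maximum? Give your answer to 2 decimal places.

11.95 days

Logistic growth is fastest at N = K/2 = 19500.
A = (K − N₀)/N₀ = 8.4891. Set K/(1 + A·e^(−rt)) = K/2 → A·e^(−rt) = 1.
e^(−0.179t) = 1/8.4891 = 0.117799, so t = ln(8.4891)/0.179 = 2.1388/0.179 = 11.948.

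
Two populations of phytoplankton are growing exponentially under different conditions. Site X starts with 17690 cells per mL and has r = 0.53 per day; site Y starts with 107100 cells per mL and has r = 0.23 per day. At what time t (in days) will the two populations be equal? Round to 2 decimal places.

Set 17690·e^(0.53t) = 107100·e^(0.23t).
e^((0.53 − 0.23)t) = 107100/17690 → e^(0.3·t) = 6.0543.
0.3·t = ln(6.0543) = 1.8008, so t = 1.8008/0.3 = 6.0025.

6.00 days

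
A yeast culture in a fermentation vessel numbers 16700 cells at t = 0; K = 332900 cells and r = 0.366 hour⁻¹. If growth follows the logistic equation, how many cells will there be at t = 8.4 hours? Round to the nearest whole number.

A = (K − N₀)/N₀ = (332900 − 16700)/16700 = 18.934.
N(t) = K/(1 + A·e^(−rt)) = 332900/(1 + 18.934×e^(−0.366×8.4)).
e^(−3.074) = 0.046217; denominator = 1 + 18.934×0.046217 = 1.8751.
N = 332900/1.8751 = 177539.

177539 cells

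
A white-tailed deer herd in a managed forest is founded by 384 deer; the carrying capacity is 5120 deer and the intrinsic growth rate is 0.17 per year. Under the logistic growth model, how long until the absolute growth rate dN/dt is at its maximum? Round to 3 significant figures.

Logistic growth is fastest at N = K/2 = 2560.
A = (K − N₀)/N₀ = 12.333. Set K/(1 + A·e^(−rt)) = K/2 → A·e^(−rt) = 1.
e^(−0.17t) = 1/12.333 = 0.0810811, so t = ln(12.333)/0.17 = 2.5123/0.17 = 14.778.

14.8 years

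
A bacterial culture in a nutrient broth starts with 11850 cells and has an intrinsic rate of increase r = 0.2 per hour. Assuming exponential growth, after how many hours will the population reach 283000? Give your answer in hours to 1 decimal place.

Set N₀·e^(rt) = 283000: e^(0.2·t) = 283000/11850 = 23.882.
0.2·t = ln(23.882) = 3.1731, so t = 3.1731/0.2 = 15.866.

15.9 hours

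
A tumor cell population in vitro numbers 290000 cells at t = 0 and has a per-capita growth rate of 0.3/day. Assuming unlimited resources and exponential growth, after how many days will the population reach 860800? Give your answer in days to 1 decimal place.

3.6 days

Set N₀·e^(rt) = 860800: e^(0.3·t) = 860800/290000 = 2.9683.
0.3·t = ln(2.9683) = 1.088, so t = 1.088/0.3 = 3.6266.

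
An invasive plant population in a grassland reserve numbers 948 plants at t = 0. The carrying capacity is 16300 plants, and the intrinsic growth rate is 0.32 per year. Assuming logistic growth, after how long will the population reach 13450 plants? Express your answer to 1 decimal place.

13.6 years

A = (K − N₀)/N₀ = (16300 − 948)/948 = 16.194.
Solve 16300/(1 + 16.194·e^(−0.32t)) = 13450: 1 + 16.194·e^(−0.32t) = 1.2119, so e^(−0.32t) = 0.0130848.
−0.32·t = ln(0.0130848) = -4.3363, so t = 4.3363/0.32 = 13.551.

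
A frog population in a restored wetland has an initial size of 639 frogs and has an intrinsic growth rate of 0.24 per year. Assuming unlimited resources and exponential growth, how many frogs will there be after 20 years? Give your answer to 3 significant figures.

77600 frogs

N(t) = N₀·e^(rt) = 639 × e^(0.24×20) = 639 × e^4.8.
e^4.8 ≈ 121.51, so N ≈ 639 × 121.51 = 77645.2.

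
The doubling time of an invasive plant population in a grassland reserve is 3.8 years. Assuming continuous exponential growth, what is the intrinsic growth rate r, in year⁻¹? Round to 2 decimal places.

0.18 per year

r = ln(2)/t_d = 0.6931/3.8 = 0.18241.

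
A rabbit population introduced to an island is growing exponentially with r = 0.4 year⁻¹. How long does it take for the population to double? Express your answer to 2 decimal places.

Doubling time t_d = ln(2)/r = 0.6931/0.4 = 1.7329.

1.73 years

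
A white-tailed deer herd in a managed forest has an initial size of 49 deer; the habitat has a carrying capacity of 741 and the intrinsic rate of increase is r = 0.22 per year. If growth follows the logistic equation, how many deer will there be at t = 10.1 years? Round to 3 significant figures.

293 deer

A = (K − N₀)/N₀ = (741 − 49)/49 = 14.122.
N(t) = K/(1 + A·e^(−rt)) = 741/(1 + 14.122×e^(−0.22×10.1)).
e^(−2.222) = 0.10839; denominator = 1 + 14.122×0.10839 = 2.5308.
N = 741/2.5308 = 292.797.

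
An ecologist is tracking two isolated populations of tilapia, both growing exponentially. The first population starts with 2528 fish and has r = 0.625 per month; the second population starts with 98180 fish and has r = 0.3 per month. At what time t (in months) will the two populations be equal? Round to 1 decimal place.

Set 2528·e^(0.625t) = 98180·e^(0.3t).
e^((0.625 − 0.3)t) = 98180/2528 → e^(0.325·t) = 38.837.
0.325·t = ln(38.837) = 3.6594, so t = 3.6594/0.325 = 11.26.

11.3 months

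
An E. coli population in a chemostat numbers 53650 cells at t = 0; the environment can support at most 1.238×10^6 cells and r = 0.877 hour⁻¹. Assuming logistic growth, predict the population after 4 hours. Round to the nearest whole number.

A = (K − N₀)/N₀ = (1.238×10^6 − 53650)/53650 = 22.075.
N(t) = K/(1 + A·e^(−rt)) = 1.238×10^6/(1 + 22.075×e^(−0.877×4)).
e^(−3.508) = 0.029957; denominator = 1 + 22.075×0.029957 = 1.6613.
N = 1.238×10^6/1.6613 = 745195.

745195 cells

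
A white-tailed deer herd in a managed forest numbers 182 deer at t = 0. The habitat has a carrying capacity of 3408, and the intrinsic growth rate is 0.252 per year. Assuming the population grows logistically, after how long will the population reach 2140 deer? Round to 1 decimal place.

A = (K − N₀)/N₀ = (3408 − 182)/182 = 17.725.
Solve 3408/(1 + 17.725·e^(−0.252t)) = 2140: 1 + 17.725·e^(−0.252t) = 1.5925, so e^(−0.252t) = 0.0334282.
−0.252·t = ln(0.0334282) = -3.3984, so t = 3.3984/0.252 = 13.486.

13.5 years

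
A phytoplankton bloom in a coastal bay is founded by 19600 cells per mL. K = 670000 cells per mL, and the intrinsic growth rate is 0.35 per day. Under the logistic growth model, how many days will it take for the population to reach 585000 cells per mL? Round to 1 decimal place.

A = (K − N₀)/N₀ = (670000 − 19600)/19600 = 33.184.
Solve 670000/(1 + 33.184·e^(−0.35t)) = 585000: 1 + 33.184·e^(−0.35t) = 1.1453, so e^(−0.35t) = 0.00437863.
−0.35·t = ln(0.00437863) = -5.431, so t = 5.431/0.35 = 15.517.

15.5 days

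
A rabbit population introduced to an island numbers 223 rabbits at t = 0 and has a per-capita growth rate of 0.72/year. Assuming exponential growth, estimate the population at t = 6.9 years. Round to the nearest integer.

N(t) = N₀·e^(rt) = 223 × e^(0.72×6.9) = 223 × e^4.968.
e^4.968 ≈ 143.74, so N ≈ 223 × 143.74 = 32053.8.

32054 rabbits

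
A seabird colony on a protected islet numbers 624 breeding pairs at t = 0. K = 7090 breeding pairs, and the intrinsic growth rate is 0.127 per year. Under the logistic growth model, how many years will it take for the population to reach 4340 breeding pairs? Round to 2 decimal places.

22.00 years

A = (K − N₀)/N₀ = (7090 − 624)/624 = 10.362.
Solve 7090/(1 + 10.362·e^(−0.127t)) = 4340: 1 + 10.362·e^(−0.127t) = 1.6336, so e^(−0.127t) = 0.0611494.
−0.127·t = ln(0.0611494) = -2.7944, so t = 2.7944/0.127 = 22.003.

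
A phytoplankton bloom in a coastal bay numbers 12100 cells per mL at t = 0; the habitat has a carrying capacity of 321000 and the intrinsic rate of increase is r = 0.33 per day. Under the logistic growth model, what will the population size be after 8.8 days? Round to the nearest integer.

133802 cells per mL

A = (K − N₀)/N₀ = (321000 − 12100)/12100 = 25.529.
N(t) = K/(1 + A·e^(−rt)) = 321000/(1 + 25.529×e^(−0.33×8.8)).
e^(−2.904) = 0.054804; denominator = 1 + 25.529×0.054804 = 2.3991.
N = 321000/2.3991 = 133802.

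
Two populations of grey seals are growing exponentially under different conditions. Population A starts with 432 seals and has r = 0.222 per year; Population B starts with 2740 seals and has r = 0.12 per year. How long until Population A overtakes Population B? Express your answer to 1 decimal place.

18.1 years

Set 432·e^(0.222t) = 2740·e^(0.12t).
e^((0.222 − 0.12)t) = 2740/432 → e^(0.102·t) = 6.3426.
0.102·t = ln(6.3426) = 1.8473, so t = 1.8473/0.102 = 18.111.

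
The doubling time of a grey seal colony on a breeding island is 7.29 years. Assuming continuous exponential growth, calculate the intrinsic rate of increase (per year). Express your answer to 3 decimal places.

0.095 per year

r = ln(2)/t_d = 0.6931/7.29 = 0.095082.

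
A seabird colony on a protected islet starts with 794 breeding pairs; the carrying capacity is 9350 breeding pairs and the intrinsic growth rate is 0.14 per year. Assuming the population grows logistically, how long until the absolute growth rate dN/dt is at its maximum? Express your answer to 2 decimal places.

Logistic growth is fastest at N = K/2 = 4675.
A = (K − N₀)/N₀ = 10.776. Set K/(1 + A·e^(−rt)) = K/2 → A·e^(−rt) = 1.
e^(−0.14t) = 1/10.776 = 0.0928004, so t = ln(10.776)/0.14 = 2.3773/0.14 = 16.981.

16.98 years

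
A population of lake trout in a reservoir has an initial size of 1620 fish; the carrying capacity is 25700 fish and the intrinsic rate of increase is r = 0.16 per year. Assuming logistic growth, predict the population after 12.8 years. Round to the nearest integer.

8809 fish

A = (K − N₀)/N₀ = (25700 − 1620)/1620 = 14.864.
N(t) = K/(1 + A·e^(−rt)) = 25700/(1 + 14.864×e^(−0.16×12.8)).
e^(−2.048) = 0.12899; denominator = 1 + 14.864×0.12899 = 2.9174.
N = 25700/2.9174 = 8809.3.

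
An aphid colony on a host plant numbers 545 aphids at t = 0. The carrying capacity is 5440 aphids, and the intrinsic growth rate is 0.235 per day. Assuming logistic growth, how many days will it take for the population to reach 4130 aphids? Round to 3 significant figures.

14.2 days

A = (K − N₀)/N₀ = (5440 − 545)/545 = 8.9817.
Solve 5440/(1 + 8.9817·e^(−0.235t)) = 4130: 1 + 8.9817·e^(−0.235t) = 1.3172, so e^(−0.235t) = 0.0353155.
−0.235·t = ln(0.0353155) = -3.3434, so t = 3.3434/0.235 = 14.227.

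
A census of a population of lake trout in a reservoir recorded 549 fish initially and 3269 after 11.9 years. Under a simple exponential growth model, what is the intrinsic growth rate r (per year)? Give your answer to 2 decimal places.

0.15 per year

From N(t) = N₀·e^(rt): e^(r·11.9) = 3269/549 = 5.9545.
r·11.9 = ln(5.9545) = 1.7841, so r = 1.7841/11.9 = 0.14993.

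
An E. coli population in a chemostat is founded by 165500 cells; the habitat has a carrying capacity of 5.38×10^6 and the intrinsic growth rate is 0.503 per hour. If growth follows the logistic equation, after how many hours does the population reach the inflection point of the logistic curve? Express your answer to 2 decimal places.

Logistic growth is fastest at N = K/2 = 2.69×10^6.
A = (K − N₀)/N₀ = 31.508. Set K/(1 + A·e^(−rt)) = K/2 → A·e^(−rt) = 1.
e^(−0.503t) = 1/31.508 = 0.0317384, so t = ln(31.508)/0.503 = 3.4502/0.503 = 6.8593.

6.86 hours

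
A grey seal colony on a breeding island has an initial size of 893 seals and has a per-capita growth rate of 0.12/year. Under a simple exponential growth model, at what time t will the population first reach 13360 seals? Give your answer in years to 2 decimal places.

22.55 years

Set N₀·e^(rt) = 13360: e^(0.12·t) = 13360/893 = 14.961.
0.12·t = ln(14.961) = 2.7054, so t = 2.7054/0.12 = 22.545.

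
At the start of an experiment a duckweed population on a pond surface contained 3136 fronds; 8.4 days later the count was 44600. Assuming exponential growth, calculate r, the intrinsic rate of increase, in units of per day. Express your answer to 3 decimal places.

0.316 per day

From N(t) = N₀·e^(rt): e^(r·8.4) = 44600/3136 = 14.222.
r·8.4 = ln(14.222) = 2.6548, so r = 2.6548/8.4 = 0.31605.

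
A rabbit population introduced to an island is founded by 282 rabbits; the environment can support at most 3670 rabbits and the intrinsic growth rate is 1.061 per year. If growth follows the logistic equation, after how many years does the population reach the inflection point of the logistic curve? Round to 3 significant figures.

Logistic growth is fastest at N = K/2 = 1835.
A = (K − N₀)/N₀ = 12.014. Set K/(1 + A·e^(−rt)) = K/2 → A·e^(−rt) = 1.
e^(−1.061t) = 1/12.014 = 0.0832349, so t = ln(12.014)/1.061 = 2.4861/1.061 = 2.3432.

2.34 years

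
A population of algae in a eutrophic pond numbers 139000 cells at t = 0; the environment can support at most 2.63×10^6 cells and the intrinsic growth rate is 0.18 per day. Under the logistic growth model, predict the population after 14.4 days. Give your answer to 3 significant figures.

1120000 cells

A = (K − N₀)/N₀ = (2.63×10^6 − 139000)/139000 = 17.921.
N(t) = K/(1 + A·e^(−rt)) = 2.63×10^6/(1 + 17.921×e^(−0.18×14.4)).
e^(−2.592) = 0.07487; denominator = 1 + 17.921×0.07487 = 2.3417.
N = 2.63×10^6/2.3417 = 1.123098×10^6.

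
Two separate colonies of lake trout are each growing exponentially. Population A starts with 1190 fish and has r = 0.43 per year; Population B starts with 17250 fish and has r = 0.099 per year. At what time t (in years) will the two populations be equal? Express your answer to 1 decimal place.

Set 1190·e^(0.43t) = 17250·e^(0.099t).
e^((0.43 − 0.099)t) = 17250/1190 → e^(0.331·t) = 14.496.
0.331·t = ln(14.496) = 2.6739, so t = 2.6739/0.331 = 8.0781.

8.1 years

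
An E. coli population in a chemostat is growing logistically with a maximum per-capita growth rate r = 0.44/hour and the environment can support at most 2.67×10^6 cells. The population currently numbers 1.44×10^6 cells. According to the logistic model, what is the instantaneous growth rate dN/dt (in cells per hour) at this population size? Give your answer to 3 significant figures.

dN/dt = rN(1 − N/K) = 0.44 × 1.44×10^6 × (1 − 1.44×10^6/2.67×10^6).
1 − 1.44×10^6/2.67×10^6 = 0.46067; dN/dt = 0.44 × 1.44×10^6 × 0.46067 = 2.91883×10^5.

292000 cells per hour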